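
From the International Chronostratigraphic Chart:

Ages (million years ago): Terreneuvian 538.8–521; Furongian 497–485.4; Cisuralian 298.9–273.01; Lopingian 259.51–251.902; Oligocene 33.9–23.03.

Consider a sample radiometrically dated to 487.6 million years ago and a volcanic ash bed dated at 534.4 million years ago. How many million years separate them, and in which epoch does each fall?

46.8 million years apart; the first in the Furongian, the second in the Terreneuvian

Elapsed time: 534.4 − 487.6 = 46.8 Myr.
487.6 Ma lies within 497–485.4 Ma: Furongian.
534.4 Ma lies within 538.8–521 Ma: Terreneuvian.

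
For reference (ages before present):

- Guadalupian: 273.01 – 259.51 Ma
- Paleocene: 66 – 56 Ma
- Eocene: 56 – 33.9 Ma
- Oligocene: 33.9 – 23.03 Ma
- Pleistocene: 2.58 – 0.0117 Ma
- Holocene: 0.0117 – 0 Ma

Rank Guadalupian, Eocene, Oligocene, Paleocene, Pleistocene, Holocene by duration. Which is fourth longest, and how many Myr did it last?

Paleocene, 10 million years

Start − end for each: Guadalupian 273.01 − 259.51 = 13.5; Eocene 56 − 33.9 = 22.1; Oligocene 33.9 − 23.03 = 10.87; Paleocene 66 − 56 = 10; Pleistocene 2.58 − 0.0117 = 2.5683; Holocene 0.0117 − 0 = 0.0117.
Ranking these from longest: Eocene > Guadalupian > Oligocene > Paleocene > Pleistocene > Holocene.
Position 4 in that ranking is Paleocene, which lasted 10 Myr.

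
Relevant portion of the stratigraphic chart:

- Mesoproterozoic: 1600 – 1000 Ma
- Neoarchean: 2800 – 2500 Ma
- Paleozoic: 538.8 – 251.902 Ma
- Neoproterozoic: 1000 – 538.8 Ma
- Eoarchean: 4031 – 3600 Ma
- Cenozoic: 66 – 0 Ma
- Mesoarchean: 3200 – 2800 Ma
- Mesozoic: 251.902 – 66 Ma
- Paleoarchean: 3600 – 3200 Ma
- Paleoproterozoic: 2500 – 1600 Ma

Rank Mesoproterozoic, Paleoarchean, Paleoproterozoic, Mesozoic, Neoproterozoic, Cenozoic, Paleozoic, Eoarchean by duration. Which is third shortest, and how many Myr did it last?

Durations: Mesoproterozoic 600; Paleoarchean 400; Paleoproterozoic 900; Mesozoic 185.902; Neoproterozoic 461.2; Cenozoic 66; Paleozoic 286.898; Eoarchean 431 Myr.
Sorted shortest-first: Cenozoic (66), Mesozoic (185.902), Paleozoic (286.898), Paleoarchean (400), Eoarchean (431), Neoproterozoic (461.2), Mesoproterozoic (600), Paleoproterozoic (900).
The third shortest is Paleozoic at 286.898 Myr.

Paleozoic, 286.898 million years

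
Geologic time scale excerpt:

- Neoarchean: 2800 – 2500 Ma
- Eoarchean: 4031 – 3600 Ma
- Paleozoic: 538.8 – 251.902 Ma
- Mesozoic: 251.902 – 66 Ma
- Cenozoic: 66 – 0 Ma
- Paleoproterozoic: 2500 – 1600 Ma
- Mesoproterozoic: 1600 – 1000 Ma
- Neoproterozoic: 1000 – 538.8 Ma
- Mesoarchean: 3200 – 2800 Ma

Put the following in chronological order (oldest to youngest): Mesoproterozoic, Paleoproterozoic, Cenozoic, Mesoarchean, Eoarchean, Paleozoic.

Eoarchean → Mesoarchean → Paleoproterozoic → Mesoproterozoic → Paleozoic → Cenozoic

Sorting by start age (descending Ma, since larger Ma = older): Eoarchean start 4031, Mesoarchean start 3200, Paleoproterozoic start 2500, Mesoproterozoic start 1600, Paleozoic start 538.8, Cenozoic start 66.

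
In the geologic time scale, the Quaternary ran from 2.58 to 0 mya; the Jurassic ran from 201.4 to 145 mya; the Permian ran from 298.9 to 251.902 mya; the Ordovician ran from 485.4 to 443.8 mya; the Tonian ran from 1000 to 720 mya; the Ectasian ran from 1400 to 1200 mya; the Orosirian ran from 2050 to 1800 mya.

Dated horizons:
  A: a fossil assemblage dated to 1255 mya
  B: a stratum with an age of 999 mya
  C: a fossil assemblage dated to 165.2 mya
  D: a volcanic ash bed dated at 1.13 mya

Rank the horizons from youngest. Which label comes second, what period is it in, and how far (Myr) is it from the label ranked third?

C, in the Jurassic; 833.8 million years to B

Sorted youngest-first by Ma: D (1.13), C (165.2), B (999), A (1255).
The second youngest is C at 165.2 Ma, which lies in 201.4–145 Ma: the Jurassic.
The third youngest is B at 999 Ma; separation = |165.2 − 999| = 833.8 Myr.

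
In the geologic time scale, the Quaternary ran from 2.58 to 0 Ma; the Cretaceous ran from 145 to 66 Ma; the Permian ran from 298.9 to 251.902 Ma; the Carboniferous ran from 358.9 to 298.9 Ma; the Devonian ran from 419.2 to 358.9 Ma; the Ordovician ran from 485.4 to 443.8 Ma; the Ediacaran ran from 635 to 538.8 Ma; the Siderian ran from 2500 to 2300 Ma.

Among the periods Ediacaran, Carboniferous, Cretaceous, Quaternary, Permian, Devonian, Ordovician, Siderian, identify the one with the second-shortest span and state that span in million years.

Ordovician, 41.6 million years

Start − end for each: Ediacaran 635 − 538.8 = 96.2; Carboniferous 358.9 − 298.9 = 60; Cretaceous 145 − 66 = 79; Quaternary 2.58 − 0 = 2.58; Permian 298.9 − 251.902 = 46.998; Devonian 419.2 − 358.9 = 60.3; Ordovician 485.4 − 443.8 = 41.6; Siderian 2500 − 2300 = 200.
Ranking these from shortest: Quaternary < Ordovician < Permian < Carboniferous < Devonian < Cretaceous < Ediacaran < Siderian.
Position 2 in that ranking is Ordovician, which lasted 41.6 Myr.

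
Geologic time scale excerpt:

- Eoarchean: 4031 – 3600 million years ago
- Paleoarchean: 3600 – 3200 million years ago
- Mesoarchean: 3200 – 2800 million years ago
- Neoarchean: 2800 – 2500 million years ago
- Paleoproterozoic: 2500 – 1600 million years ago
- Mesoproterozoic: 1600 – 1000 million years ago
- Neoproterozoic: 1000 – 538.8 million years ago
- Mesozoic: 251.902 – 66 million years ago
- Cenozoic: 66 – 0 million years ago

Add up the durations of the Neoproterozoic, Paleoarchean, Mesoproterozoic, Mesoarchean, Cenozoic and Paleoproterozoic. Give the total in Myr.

2827.2 million years

Each duration: Neoproterozoic = 461.2; Paleoarchean = 400; Mesoproterozoic = 600; Mesoarchean = 400; Cenozoic = 66; Paleoproterozoic = 900.
Sum: 461.2 + 400 + 600 + 400 + 66 + 900 = 2827.2 Myr.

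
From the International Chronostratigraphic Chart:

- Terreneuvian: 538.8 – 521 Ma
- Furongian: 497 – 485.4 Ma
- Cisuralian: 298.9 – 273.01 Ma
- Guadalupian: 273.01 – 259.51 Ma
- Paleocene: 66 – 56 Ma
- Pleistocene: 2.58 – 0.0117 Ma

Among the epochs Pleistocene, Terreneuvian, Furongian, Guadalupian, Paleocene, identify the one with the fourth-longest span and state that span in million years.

Paleocene, 10 million years

Durations: Pleistocene 2.5683; Terreneuvian 17.8; Furongian 11.6; Guadalupian 13.5; Paleocene 10 Myr.
Sorted longest-first: Terreneuvian (17.8), Guadalupian (13.5), Furongian (11.6), Paleocene (10), Pleistocene (2.5683).
The fourth longest is Paleocene at 10 Myr.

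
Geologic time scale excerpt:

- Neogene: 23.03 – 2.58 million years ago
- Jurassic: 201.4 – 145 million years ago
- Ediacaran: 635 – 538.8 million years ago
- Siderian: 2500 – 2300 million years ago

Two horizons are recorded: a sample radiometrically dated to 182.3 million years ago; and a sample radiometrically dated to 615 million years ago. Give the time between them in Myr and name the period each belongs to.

432.7 million years apart; the first in the Jurassic, the second in the Ediacaran

Elapsed time: 615 − 182.3 = 432.7 Myr.
182.3 Ma lies within 201.4–145 Ma: Jurassic.
615 Ma lies within 635–538.8 Ma: Ediacaran.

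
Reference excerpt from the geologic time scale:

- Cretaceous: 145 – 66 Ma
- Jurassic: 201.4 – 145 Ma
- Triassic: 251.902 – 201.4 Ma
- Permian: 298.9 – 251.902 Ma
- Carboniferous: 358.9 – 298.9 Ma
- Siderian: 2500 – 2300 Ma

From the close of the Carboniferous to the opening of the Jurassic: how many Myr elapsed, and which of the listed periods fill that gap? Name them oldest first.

97.5 million years; Permian, Triassic

End of Carboniferous = 298.9 Ma; start of Jurassic = 201.4 Ma.
Gap = 298.9 − 201.4 = 97.5 Myr.
Periods wholly inside 298.9–201.4 Ma: Permian (298.9–251.902), Triassic (251.902–201.4).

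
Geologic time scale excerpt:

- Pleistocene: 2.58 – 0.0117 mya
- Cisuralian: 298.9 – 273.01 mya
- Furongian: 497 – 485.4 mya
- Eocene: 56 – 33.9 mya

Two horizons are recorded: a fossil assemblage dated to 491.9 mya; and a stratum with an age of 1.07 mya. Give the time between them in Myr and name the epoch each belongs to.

490.83 million years apart; the first in the Furongian, the second in the Pleistocene

Elapsed time: 491.9 − 1.07 = 490.83 Myr.
491.9 Ma lies within 497–485.4 Ma: Furongian.
1.07 Ma lies within 2.58–0.0117 Ma: Pleistocene.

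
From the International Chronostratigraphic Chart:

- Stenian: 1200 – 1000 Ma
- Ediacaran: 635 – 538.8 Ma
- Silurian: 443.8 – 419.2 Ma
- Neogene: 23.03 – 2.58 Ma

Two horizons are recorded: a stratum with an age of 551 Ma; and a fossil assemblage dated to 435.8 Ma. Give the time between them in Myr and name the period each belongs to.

115.2 million years apart; the first in the Ediacaran, the second in the Silurian

Elapsed time: 551 − 435.8 = 115.2 Myr.
551 Ma lies within 635–538.8 Ma: Ediacaran.
435.8 Ma lies within 443.8–419.2 Ma: Silurian.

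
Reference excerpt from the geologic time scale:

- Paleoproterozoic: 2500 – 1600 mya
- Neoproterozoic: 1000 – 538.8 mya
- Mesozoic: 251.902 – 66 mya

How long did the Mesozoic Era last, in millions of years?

185.902 million years

251.902 − 66 = 185.902 million years.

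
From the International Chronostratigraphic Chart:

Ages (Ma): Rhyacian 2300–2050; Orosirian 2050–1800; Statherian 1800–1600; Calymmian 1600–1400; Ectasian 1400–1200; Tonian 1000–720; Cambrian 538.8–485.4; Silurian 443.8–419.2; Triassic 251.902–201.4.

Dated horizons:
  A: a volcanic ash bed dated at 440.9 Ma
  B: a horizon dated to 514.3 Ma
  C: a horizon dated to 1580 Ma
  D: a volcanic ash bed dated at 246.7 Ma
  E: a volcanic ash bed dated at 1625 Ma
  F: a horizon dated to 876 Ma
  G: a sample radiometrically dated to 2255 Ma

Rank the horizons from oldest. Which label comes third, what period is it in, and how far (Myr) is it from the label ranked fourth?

Sorted oldest-first by Ma: G (2255), E (1625), C (1580), F (876), B (514.3), A (440.9), D (246.7).
The third oldest is C at 1580 Ma, which lies in 1600–1400 Ma: the Calymmian.
The fourth oldest is F at 876 Ma; separation = |1580 − 876| = 704 Myr.

C, in the Calymmian; 704 million years to F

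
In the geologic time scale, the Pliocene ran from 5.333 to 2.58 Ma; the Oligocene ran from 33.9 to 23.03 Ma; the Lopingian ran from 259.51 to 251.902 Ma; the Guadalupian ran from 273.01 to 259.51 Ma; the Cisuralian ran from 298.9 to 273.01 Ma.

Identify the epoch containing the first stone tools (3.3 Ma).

Pliocene

3.3 Ma lies between 5.333 and 2.58 Ma, so it falls in the Pliocene.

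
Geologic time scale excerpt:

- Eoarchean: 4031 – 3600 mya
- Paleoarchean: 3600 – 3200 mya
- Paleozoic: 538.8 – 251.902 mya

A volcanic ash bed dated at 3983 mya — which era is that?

3983 Ma lies between 4031 and 3600 Ma, so it falls in the Eoarchean.

Eoarchean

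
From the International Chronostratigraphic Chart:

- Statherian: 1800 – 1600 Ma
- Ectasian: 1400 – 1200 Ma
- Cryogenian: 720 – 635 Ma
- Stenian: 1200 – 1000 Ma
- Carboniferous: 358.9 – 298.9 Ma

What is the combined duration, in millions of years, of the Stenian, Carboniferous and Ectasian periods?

Duration is start − end for each: (1200 − 1000) + (358.9 − 298.9) + (1400 − 1200).
That is 200 + 60 + 200, which totals 460 million years.

460 million years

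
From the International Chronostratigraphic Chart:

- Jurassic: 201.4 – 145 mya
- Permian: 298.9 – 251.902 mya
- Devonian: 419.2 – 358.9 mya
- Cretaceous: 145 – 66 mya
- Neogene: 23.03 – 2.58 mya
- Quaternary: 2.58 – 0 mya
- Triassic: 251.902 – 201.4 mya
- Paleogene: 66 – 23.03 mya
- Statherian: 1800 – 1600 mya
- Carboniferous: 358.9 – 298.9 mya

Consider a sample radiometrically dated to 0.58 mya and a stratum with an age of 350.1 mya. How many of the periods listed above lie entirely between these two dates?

The older date is 350.1 Ma and the younger is 0.58 Ma.
Periods with start < 350.1 and end > 0.58 Ma: Permian (298.9–251.902), Triassic (251.902–201.4), Jurassic (201.4–145), Cretaceous (145–66), Paleogene (66–23.03), Neogene (23.03–2.58).
That is 6 complete periods.

6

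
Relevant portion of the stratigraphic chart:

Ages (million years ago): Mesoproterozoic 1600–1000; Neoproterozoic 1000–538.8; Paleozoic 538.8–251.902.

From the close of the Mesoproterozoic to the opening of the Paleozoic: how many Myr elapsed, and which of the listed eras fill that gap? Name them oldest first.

461.2 million years; Neoproterozoic

The Mesoproterozoic closes at 1000 Ma and the Paleozoic opens at 538.8 Ma, so the interval is 1000 − 538.8 = 461.2 Myr.
An era fits inside if it starts at or after 1000 Ma and ends at or before 538.8 Ma; oldest first that gives Neoproterozoic.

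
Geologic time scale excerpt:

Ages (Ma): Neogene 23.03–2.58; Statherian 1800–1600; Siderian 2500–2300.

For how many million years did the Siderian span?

200 million years

2500 − 2300 = 200 million years.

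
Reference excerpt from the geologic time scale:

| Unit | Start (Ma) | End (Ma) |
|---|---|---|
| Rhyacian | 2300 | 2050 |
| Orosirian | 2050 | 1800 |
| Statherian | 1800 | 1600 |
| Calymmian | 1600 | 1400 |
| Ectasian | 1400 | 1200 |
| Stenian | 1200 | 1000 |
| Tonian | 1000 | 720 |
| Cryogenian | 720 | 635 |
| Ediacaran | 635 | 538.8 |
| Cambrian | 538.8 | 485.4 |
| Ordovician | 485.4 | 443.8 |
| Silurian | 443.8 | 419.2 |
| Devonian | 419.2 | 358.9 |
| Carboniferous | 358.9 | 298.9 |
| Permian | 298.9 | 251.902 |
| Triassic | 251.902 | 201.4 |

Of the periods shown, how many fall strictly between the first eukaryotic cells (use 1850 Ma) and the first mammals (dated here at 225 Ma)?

13

The older date is 1850 Ma and the younger is 225 Ma.
Periods with start < 1850 and end > 225 Ma: Statherian (1800–1600), Calymmian (1600–1400), Ectasian (1400–1200), Stenian (1200–1000), Tonian (1000–720), Cryogenian (720–635), Ediacaran (635–538.8), Cambrian (538.8–485.4), Ordovician (485.4–443.8), Silurian (443.8–419.2), Devonian (419.2–358.9), Carboniferous (358.9–298.9), Permian (298.9–251.902).
That is 13 complete periods.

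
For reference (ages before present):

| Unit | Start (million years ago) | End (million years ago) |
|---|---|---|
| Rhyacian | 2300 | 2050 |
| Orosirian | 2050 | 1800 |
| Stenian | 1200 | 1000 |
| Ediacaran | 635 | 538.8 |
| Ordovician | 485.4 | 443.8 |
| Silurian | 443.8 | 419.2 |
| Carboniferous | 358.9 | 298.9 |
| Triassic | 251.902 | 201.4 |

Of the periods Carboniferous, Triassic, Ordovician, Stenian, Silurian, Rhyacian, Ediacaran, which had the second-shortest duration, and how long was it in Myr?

Start − end for each: Carboniferous 358.9 − 298.9 = 60; Triassic 251.902 − 201.4 = 50.502; Ordovician 485.4 − 443.8 = 41.6; Stenian 1200 − 1000 = 200; Silurian 443.8 − 419.2 = 24.6; Rhyacian 2300 − 2050 = 250; Ediacaran 635 − 538.8 = 96.2.
Ranking these from shortest: Silurian < Ordovician < Triassic < Carboniferous < Ediacaran < Stenian < Rhyacian.
Position 2 in that ranking is Ordovician, which lasted 41.6 Myr.

Ordovician, 41.6 million years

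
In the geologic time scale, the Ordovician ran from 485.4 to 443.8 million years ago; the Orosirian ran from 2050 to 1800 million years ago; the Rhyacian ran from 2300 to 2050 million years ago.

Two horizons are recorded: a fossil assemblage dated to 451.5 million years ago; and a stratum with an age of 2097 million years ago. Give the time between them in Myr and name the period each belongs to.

1645.5 million years apart; the first in the Ordovician, the second in the Rhyacian

Elapsed time: 2097 − 451.5 = 1645.5 Myr.
451.5 Ma lies within 485.4–443.8 Ma: Ordovician.
2097 Ma lies within 2300–2050 Ma: Rhyacian.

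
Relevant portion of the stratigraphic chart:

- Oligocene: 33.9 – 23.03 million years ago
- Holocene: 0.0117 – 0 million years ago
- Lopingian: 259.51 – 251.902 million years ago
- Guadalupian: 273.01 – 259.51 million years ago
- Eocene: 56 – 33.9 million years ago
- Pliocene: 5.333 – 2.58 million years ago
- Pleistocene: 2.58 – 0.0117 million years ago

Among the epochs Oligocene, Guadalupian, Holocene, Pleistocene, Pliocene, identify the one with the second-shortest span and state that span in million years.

Pleistocene, 2.5683 million years

Durations: Oligocene 10.87; Guadalupian 13.5; Holocene 0.0117; Pleistocene 2.5683; Pliocene 2.753 Myr.
Sorted shortest-first: Holocene (0.0117), Pleistocene (2.5683), Pliocene (2.753), Oligocene (10.87), Guadalupian (13.5).
The second shortest is Pleistocene at 2.5683 Myr.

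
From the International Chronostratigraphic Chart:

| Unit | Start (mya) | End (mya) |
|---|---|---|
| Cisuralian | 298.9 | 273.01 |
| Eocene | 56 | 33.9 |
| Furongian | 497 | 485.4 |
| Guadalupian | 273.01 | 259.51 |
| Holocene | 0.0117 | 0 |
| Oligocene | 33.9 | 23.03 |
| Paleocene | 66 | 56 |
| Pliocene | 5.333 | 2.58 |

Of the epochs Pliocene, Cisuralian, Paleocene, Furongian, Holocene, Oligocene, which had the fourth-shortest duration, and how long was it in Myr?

Start − end for each: Pliocene 5.333 − 2.58 = 2.753; Cisuralian 298.9 − 273.01 = 25.89; Paleocene 66 − 56 = 10; Furongian 497 − 485.4 = 11.6; Holocene 0.0117 − 0 = 0.0117; Oligocene 33.9 − 23.03 = 10.87.
Ranking these from shortest: Holocene < Pliocene < Paleocene < Oligocene < Furongian < Cisuralian.
Position 4 in that ranking is Oligocene, which lasted 10.87 Myr.

Oligocene, 10.87 million years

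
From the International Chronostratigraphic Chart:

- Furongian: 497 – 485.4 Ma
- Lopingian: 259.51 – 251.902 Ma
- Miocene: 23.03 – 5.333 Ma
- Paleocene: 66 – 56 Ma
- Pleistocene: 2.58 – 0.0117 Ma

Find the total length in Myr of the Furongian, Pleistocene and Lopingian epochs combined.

21.7763 million years

Each duration: Furongian = 11.6; Pleistocene = 2.5683; Lopingian = 7.608.
Sum: 11.6 + 2.5683 + 7.608 = 21.7763 Myr.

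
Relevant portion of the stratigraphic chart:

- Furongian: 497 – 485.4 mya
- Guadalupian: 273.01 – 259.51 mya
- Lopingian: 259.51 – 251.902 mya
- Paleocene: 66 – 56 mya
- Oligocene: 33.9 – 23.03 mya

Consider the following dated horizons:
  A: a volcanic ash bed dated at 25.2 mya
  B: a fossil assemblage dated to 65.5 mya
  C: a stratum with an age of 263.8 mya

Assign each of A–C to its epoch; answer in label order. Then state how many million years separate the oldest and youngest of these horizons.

Match each age against the start–end ranges in the excerpt: A = 25.2 Ma → Oligocene (33.9–23.03); B = 65.5 Ma → Paleocene (66–56); C = 263.8 Ma → Guadalupian (273.01–259.51).
The largest age is 263.8 Ma and the smallest is 25.2 Ma; their difference is 238.6 Myr.

A — Oligocene; B — Paleocene; C — Guadalupian; span 238.6 million years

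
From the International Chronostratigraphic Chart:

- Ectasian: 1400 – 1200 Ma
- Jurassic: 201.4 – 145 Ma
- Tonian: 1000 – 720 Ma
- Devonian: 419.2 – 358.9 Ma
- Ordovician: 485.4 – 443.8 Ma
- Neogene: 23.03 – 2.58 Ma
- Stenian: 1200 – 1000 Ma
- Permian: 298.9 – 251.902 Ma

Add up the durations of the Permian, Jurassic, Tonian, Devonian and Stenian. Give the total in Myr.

643.698 million years

Each duration: Permian = 46.998; Jurassic = 56.4; Tonian = 280; Devonian = 60.3; Stenian = 200.
Sum: 46.998 + 56.4 + 280 + 60.3 + 200 = 643.698 Myr.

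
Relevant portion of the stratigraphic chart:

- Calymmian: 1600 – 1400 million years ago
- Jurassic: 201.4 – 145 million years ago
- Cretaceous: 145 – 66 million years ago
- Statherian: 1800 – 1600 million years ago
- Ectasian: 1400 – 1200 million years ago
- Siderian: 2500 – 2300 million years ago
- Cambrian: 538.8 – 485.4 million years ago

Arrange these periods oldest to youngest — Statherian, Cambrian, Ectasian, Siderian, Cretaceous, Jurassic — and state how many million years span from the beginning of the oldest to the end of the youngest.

Siderian, Statherian, Ectasian, Cambrian, Jurassic, Cretaceous; total span 2434 Myr

From the excerpt: Statherian 1800–1600; Cambrian 538.8–485.4; Ectasian 1400–1200; Siderian 2500–2300; Cretaceous 145–66; Jurassic 201.4–145 (Ma).
Larger Ma is earlier, so the oldest is Siderian and the youngest is Cretaceous; oldest to youngest: Siderian, Statherian, Ectasian, Cambrian, Jurassic, Cretaceous.
Oldest start 2500 minus youngest end 66 gives 2434 Myr overall.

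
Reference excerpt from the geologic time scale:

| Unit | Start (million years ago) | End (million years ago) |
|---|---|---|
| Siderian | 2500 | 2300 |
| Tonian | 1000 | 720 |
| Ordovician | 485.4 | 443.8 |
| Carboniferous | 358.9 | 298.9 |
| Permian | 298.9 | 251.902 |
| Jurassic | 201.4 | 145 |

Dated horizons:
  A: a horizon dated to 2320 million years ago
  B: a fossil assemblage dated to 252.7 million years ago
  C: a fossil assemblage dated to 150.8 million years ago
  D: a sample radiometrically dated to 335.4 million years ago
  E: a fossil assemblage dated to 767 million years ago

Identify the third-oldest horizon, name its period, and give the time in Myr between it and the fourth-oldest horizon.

Larger Ma means older, so oldest first: A 2320 > E 767 > D 335.4 > B 252.7 > C 150.8.
Counting 3 along gives D (335.4 Ma); the excerpt puts that inside the Carboniferous, 358.9–298.9 Ma.
Next in line is B (252.7 Ma), and 335.4 − 252.7 = 82.7 Myr.

D, in the Carboniferous; 82.7 million years to B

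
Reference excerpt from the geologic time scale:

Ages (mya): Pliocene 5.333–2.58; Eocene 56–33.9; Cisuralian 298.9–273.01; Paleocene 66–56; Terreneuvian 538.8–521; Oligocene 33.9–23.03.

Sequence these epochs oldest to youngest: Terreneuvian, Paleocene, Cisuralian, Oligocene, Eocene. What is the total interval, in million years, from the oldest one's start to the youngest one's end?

Terreneuvian, Cisuralian, Paleocene, Eocene, Oligocene; total span 515.77 Myr

Start ages (Ma): Terreneuvian 538.8, Cisuralian 298.9, Paleocene 66, Eocene 56, Oligocene 33.9.
Ordered oldest to youngest: Terreneuvian, Cisuralian, Paleocene, Eocene, Oligocene.
Span = 538.8 − 23.03 = 515.77 Myr.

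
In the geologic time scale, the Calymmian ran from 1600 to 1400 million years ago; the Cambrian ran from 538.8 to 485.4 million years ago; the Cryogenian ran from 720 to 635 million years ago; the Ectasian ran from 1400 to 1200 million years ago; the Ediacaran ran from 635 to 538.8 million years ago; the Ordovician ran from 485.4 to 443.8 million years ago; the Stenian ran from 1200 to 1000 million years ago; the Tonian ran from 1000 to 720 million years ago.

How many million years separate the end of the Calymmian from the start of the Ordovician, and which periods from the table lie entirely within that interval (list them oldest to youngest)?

914.6 million years; Ectasian, Stenian, Tonian, Cryogenian, Ediacaran, Cambrian

End of Calymmian = 1400 Ma; start of Ordovician = 485.4 Ma.
Gap = 1400 − 485.4 = 914.6 Myr.
Periods wholly inside 1400–485.4 Ma: Ectasian (1400–1200), Stenian (1200–1000), Tonian (1000–720), Cryogenian (720–635), Ediacaran (635–538.8), Cambrian (538.8–485.4).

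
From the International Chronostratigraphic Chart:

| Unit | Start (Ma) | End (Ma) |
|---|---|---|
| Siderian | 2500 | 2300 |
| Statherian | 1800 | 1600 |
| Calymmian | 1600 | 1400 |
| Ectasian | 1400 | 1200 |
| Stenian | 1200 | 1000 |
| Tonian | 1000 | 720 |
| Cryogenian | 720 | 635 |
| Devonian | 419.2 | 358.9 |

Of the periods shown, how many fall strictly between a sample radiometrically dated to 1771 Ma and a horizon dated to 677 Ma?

1771 Ma sits inside the Statherian (1800–1600) and 677 Ma inside the Cryogenian (720–635); neither of those is wholly between the two dates.
The listed periods lying completely between them are Calymmian, Ectasian, Stenian, Tonian — 4 in all.

4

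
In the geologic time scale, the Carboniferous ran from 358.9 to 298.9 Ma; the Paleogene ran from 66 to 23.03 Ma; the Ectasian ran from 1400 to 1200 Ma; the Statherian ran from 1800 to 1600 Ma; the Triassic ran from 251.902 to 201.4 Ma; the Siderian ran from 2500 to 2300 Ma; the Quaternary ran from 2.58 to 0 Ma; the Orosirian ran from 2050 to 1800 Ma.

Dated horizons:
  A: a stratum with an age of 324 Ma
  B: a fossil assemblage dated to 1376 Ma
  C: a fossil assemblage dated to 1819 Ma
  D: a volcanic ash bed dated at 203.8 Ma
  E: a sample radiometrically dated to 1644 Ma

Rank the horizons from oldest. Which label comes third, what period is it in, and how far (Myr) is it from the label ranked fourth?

Larger Ma means older, so oldest first: C 1819 > E 1644 > B 1376 > A 324 > D 203.8.
Counting 3 along gives B (1376 Ma); the excerpt puts that inside the Ectasian, 1400–1200 Ma.
Next in line is A (324 Ma), and 1376 − 324 = 1052 Myr.

B, in the Ectasian; 1052 million years to A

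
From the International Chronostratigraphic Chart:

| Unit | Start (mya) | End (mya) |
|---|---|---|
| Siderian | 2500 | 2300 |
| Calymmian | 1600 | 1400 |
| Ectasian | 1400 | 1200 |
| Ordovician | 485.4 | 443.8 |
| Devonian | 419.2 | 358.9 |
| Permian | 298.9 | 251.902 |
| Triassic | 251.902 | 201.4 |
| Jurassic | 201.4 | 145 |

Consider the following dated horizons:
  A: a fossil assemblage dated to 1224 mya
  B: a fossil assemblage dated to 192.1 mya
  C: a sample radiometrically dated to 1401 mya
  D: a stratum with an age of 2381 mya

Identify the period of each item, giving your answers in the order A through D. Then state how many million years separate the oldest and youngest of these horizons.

A: 1224 Ma lies in 1400–1200 Ma, so Ectasian.
B: 192.1 Ma lies in 201.4–145 Ma, so Jurassic.
C: 1401 Ma lies in 1600–1400 Ma, so Calymmian.
D: 2381 Ma lies in 2500–2300 Ma, so Siderian.
Oldest = 2381 Ma, youngest = 192.1 Ma → span 2188.9 Myr.

A — Ectasian; B — Jurassic; C — Calymmian; D — Siderian; span 2188.9 million years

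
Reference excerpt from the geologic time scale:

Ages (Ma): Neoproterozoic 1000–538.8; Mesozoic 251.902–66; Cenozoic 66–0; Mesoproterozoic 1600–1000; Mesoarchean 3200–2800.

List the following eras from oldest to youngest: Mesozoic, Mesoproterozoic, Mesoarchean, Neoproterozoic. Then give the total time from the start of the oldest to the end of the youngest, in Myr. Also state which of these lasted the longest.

Mesoarchean → Mesoproterozoic → Neoproterozoic → Mesozoic; total span 3134 Myr; longest is Mesoproterozoic

From the excerpt: Mesozoic 251.902–66; Mesoproterozoic 1600–1000; Mesoarchean 3200–2800; Neoproterozoic 1000–538.8 (Ma).
Larger Ma is earlier, so the oldest is Mesoarchean and the youngest is Mesozoic; oldest to youngest: Mesoarchean, Mesoproterozoic, Neoproterozoic, Mesozoic.
Oldest start 3200 minus youngest end 66 gives 3134 Myr overall.
Individual lengths (start − end): Mesoarchean 400; Neoproterozoic 461.2; Mesozoic 185.902; Mesoproterozoic 600. The largest is Mesoproterozoic at 600 Myr.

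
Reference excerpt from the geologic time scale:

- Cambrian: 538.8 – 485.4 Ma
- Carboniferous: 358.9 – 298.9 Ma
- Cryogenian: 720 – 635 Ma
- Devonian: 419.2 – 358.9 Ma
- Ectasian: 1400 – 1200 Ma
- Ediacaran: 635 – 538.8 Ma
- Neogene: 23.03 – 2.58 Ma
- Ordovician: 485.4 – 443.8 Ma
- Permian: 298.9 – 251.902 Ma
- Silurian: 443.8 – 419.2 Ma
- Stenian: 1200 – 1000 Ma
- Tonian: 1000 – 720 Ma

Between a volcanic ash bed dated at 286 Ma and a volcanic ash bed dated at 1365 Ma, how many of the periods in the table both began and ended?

9

The older date is 1365 Ma and the younger is 286 Ma.
Periods with start < 1365 and end > 286 Ma: Stenian (1200–1000), Tonian (1000–720), Cryogenian (720–635), Ediacaran (635–538.8), Cambrian (538.8–485.4), Ordovician (485.4–443.8), Silurian (443.8–419.2), Devonian (419.2–358.9), Carboniferous (358.9–298.9).
That is 9 complete periods.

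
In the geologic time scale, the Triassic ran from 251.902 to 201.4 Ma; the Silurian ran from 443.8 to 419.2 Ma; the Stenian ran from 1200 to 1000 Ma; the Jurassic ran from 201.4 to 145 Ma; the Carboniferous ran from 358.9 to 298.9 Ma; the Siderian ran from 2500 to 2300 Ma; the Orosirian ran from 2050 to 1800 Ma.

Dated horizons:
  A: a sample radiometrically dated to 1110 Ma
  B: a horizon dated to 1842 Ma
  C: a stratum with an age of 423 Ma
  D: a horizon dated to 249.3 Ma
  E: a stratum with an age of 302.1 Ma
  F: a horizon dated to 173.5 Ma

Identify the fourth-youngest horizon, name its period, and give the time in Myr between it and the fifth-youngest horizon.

Sorted youngest-first by Ma: F (173.5), D (249.3), E (302.1), C (423), A (1110), B (1842).
The fourth youngest is C at 423 Ma, which lies in 443.8–419.2 Ma: the Silurian.
The fifth youngest is A at 1110 Ma; separation = |423 − 1110| = 687 Myr.

C, in the Silurian; 687 million years to A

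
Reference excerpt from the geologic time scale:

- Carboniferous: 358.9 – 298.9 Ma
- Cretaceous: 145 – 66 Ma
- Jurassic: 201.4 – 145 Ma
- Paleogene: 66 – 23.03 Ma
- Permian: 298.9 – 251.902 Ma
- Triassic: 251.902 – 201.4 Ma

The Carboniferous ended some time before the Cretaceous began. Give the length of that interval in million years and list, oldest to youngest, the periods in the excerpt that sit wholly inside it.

The Carboniferous closes at 298.9 Ma and the Cretaceous opens at 145 Ma, so the interval is 298.9 − 145 = 153.9 Myr.
A period fits inside if it starts at or after 298.9 Ma and ends at or before 145 Ma; oldest first that gives Permian, Triassic, Jurassic.

153.9 million years; Permian, Triassic, Jurassic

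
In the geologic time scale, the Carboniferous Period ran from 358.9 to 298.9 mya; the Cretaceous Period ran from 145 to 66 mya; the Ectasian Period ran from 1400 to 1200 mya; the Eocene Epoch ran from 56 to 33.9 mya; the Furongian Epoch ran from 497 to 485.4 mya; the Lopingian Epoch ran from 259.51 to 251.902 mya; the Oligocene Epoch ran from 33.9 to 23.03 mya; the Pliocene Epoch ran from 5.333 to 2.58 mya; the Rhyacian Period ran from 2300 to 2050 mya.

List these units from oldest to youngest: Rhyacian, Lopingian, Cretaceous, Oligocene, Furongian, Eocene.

Read off each span (Ma): Rhyacian 2300–2050; Lopingian 259.51–251.902; Cretaceous 145–66; Oligocene 33.9–23.03; Furongian 497–485.4; Eocene 56–33.9.
Larger Ma is older, so oldest→youngest is Rhyacian, Furongian, Lopingian, Cretaceous, Eocene, Oligocene.

Rhyacian, then Furongian, then Lopingian, then Cretaceous, then Eocene, then Oligocene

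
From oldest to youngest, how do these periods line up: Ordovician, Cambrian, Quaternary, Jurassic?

Era membership (oldest first within each) — Paleozoic: Cambrian, Ordovician; Mesozoic: Jurassic; Cenozoic: Quaternary. Paleozoic precedes Mesozoic, which precedes Cenozoic. Concatenating the groups in that era order gives oldest to youngest directly.

Cambrian, Ordovician, Jurassic, Quaternary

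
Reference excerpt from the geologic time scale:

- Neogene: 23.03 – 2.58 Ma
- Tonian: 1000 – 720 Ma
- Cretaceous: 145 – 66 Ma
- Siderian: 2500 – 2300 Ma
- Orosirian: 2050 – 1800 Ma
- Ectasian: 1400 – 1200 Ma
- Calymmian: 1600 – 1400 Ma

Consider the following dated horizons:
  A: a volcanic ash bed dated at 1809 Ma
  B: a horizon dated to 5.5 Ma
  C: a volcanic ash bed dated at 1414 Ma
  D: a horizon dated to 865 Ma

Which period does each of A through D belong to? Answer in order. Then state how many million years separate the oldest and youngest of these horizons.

Match each age against the start–end ranges in the excerpt: A = 1809 Ma → Orosirian (2050–1800); B = 5.5 Ma → Neogene (23.03–2.58); C = 1414 Ma → Calymmian (1600–1400); D = 865 Ma → Tonian (1000–720).
The largest age is 1809 Ma and the smallest is 5.5 Ma; their difference is 1803.5 Myr.

A — Orosirian; B — Neogene; C — Calymmian; D — Tonian; span 1803.5 million years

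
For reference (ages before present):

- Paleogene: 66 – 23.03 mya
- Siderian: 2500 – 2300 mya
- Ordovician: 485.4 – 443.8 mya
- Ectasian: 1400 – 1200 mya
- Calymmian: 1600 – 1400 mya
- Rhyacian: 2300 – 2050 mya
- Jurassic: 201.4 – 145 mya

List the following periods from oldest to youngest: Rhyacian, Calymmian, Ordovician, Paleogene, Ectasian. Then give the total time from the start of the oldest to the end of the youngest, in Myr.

Start ages (Ma): Rhyacian 2300, Calymmian 1600, Ectasian 1400, Ordovician 485.4, Paleogene 66.
Ordered oldest to youngest: Rhyacian, Calymmian, Ectasian, Ordovician, Paleogene.
Span = 2300 − 23.03 = 2276.97 Myr.

Rhyacian → Calymmian → Ectasian → Ordovician → Paleogene; total span 2276.97 Myr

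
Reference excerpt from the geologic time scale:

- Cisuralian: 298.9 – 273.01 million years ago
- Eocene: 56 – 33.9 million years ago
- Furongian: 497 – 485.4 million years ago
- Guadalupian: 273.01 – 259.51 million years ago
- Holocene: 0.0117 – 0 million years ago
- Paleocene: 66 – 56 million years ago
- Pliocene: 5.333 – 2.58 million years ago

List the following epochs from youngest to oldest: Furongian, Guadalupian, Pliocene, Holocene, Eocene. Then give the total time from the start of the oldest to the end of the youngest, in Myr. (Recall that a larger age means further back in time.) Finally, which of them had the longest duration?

Holocene, Pliocene, Eocene, Guadalupian, Furongian; total span 497 Myr; longest is Eocene

From the excerpt: Furongian 497–485.4; Guadalupian 273.01–259.51; Pliocene 5.333–2.58; Holocene 0.0117–0; Eocene 56–33.9 (Ma).
Larger Ma is earlier, so the oldest is Furongian and the youngest is Holocene; youngest to oldest: Holocene, Pliocene, Eocene, Guadalupian, Furongian.
Oldest start 497 minus youngest end 0 gives 497 Myr overall.
Individual lengths (start − end): Pliocene 2.753; Holocene 0.0117; Guadalupian 13.5; Eocene 22.1; Furongian 11.6. The largest is Eocene at 22.1 Myr.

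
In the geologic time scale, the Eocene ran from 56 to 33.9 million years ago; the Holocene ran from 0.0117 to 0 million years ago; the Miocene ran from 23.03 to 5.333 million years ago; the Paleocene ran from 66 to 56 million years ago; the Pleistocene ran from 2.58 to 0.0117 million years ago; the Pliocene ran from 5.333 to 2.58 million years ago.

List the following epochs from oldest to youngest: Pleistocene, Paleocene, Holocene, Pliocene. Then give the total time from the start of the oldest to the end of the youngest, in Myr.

Start ages (Ma): Paleocene 66, Pliocene 5.333, Pleistocene 2.58, Holocene 0.0117.
Ordered oldest to youngest: Paleocene, Pliocene, Pleistocene, Holocene.
Span = 66 − 0 = 66 Myr.

Paleocene, Pliocene, Pleistocene, Holocene; total span 66 Myr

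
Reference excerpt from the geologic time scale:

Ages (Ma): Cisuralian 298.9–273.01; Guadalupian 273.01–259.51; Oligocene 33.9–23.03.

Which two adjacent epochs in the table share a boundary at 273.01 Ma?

The Cisuralian ends at 273.01 Ma and the Guadalupian begins at 273.01 Ma, so they share that boundary.

Cisuralian and Guadalupian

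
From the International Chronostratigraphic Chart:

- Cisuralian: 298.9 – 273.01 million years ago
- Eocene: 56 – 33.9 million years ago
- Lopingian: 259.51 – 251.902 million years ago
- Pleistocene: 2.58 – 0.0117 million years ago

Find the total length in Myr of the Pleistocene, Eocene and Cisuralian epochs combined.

50.5583 million years

Each duration: Pleistocene = 2.5683; Eocene = 22.1; Cisuralian = 25.89.
Sum: 2.5683 + 22.1 + 25.89 = 50.5583 Myr.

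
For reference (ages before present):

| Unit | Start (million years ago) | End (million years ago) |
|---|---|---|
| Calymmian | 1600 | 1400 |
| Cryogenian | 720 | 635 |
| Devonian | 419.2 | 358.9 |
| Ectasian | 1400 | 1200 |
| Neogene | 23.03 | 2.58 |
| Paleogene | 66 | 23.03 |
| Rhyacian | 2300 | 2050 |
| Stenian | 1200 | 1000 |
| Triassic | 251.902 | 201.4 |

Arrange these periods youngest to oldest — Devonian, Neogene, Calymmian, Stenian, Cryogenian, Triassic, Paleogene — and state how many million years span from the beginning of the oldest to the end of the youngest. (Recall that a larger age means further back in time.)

Neogene → Paleogene → Triassic → Devonian → Cryogenian → Stenian → Calymmian; total span 1597.42 Myr

Start ages (Ma): Calymmian 1600, Stenian 1200, Cryogenian 720, Devonian 419.2, Triassic 251.902, Paleogene 66, Neogene 23.03.
Ordered youngest to oldest: Neogene, Paleogene, Triassic, Devonian, Cryogenian, Stenian, Calymmian.
Span = 1600 − 2.58 = 1597.42 Myr.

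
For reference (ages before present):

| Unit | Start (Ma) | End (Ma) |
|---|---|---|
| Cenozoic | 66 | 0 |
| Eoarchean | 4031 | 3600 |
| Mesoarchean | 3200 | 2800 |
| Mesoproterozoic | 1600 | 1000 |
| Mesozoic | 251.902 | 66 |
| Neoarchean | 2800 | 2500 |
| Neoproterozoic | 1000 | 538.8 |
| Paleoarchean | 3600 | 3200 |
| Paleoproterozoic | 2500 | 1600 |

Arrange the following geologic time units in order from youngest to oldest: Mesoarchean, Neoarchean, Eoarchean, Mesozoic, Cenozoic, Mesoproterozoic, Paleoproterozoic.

The oldest of these is Eoarchean (starts 4031 Ma) and the youngest is Cenozoic (ends 0 Ma).
In between, by decreasing start age: Mesoarchean (3200), Neoarchean (2800), Paleoproterozoic (2500), Mesoproterozoic (1600), Mesozoic (251.902).
Listing youngest first means reversing that sequence.

Cenozoic, Mesozoic, Mesoproterozoic, Paleoproterozoic, Neoarchean, Mesoarchean, Eoarchean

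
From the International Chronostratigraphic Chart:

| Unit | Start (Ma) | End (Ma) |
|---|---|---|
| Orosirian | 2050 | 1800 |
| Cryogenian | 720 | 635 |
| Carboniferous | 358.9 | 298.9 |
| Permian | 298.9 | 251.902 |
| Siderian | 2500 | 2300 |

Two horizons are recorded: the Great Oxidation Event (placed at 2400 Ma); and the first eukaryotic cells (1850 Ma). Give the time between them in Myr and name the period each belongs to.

Elapsed time: 2400 − 1850 = 550 Myr.
2400 Ma lies within 2500–2300 Ma: Siderian.
1850 Ma lies within 2050–1800 Ma: Orosirian.

550 million years apart; the first in the Siderian, the second in the Orosirian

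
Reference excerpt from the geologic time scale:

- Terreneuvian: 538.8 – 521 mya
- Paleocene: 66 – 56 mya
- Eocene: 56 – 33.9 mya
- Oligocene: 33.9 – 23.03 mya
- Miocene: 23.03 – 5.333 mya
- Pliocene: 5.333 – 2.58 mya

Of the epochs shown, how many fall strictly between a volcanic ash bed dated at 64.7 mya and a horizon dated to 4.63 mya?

64.7 Ma sits inside the Paleocene (66–56) and 4.63 Ma inside the Pliocene (5.333–2.58); neither of those is wholly between the two dates.
The listed epochs lying completely between them are Eocene, Oligocene, Miocene — 3 in all.

3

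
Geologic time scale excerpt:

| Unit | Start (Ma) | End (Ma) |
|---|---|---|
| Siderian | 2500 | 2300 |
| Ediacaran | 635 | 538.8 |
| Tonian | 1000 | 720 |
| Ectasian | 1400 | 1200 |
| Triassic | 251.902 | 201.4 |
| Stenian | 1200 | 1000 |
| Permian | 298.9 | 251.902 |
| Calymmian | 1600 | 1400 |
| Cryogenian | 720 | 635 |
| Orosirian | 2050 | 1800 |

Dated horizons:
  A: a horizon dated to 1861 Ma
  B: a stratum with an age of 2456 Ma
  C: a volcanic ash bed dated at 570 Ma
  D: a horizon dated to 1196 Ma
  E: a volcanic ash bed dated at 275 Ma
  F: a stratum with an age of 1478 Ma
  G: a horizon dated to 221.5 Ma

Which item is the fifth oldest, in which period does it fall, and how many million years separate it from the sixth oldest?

C, in the Ediacaran; 295 million years to E

Larger Ma means older, so oldest first: B 2456 > A 1861 > F 1478 > D 1196 > C 570 > E 275 > G 221.5.
Counting 5 along gives C (570 Ma); the excerpt puts that inside the Ediacaran, 635–538.8 Ma.
Next in line is E (275 Ma), and 570 − 275 = 295 Myr.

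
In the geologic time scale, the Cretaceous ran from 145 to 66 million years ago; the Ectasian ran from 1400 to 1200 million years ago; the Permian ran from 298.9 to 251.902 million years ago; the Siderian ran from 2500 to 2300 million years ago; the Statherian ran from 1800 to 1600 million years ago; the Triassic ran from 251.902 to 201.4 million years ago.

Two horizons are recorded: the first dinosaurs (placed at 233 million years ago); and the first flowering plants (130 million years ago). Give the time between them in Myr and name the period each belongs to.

Elapsed time: 233 − 130 = 103 Myr.
233 Ma lies within 251.902–201.4 Ma: Triassic.
130 Ma lies within 145–66 Ma: Cretaceous.

103 million years apart; the first in the Triassic, the second in the Cretaceous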